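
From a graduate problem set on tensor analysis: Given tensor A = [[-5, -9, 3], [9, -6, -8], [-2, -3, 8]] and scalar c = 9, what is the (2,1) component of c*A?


Scalar multiplication: (cA)_{ij} = c * A_{ij}.
c = 9
A_{21} = 9
(cA)_{21} = 9 * 9 = 81

81


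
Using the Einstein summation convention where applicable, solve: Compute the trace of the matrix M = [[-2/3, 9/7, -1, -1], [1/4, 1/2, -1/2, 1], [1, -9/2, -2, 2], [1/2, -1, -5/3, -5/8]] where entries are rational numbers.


The trace is the sum of diagonal entries.
Diagonal: M[1,1] = -2/3, M[2,2] = 1/2, M[3,3] = -2, M[4,4] = -5/8
Tr(M) = -2/3 + 1/2 + -2 + -5/8
Computing step by step:
After adding M[1,1]: -2/3
After adding M[2,2]: -1/6
After adding M[3,3]: -13/6
After adding M[4,4]: -67/24
Tr(M) = -67/24

-67/24


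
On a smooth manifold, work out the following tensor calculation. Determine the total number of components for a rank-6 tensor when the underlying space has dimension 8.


The number of components of a rank-r tensor in d dimensions is d^r.
Here d = 8 and r = 6.
8^6 = 262144

262144


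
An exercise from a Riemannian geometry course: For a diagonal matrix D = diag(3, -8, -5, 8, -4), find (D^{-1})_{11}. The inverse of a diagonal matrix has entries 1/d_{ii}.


For a diagonal matrix, the inverse has entries (D^{-1})_{ii} = 1/d_{ii}.
The diagonal entries are: d_{11} = 3, d_{22} = -8, d_{33} = -5, d_{44} = 8, d_{55} = -4
We need (D^{-1})_{11} = 1/d_{11} = 1/3 = 1/3

1/3


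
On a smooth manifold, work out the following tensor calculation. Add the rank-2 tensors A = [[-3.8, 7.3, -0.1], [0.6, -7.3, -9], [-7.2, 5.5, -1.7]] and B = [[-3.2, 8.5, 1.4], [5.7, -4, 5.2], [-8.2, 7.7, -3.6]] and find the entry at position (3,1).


Tensor addition is component-wise: (A + B)_{ij} = A_{ij} + B_{ij}.
A_{31} = -7.2
B_{31} = -8.2
(A + B)_{31} = -7.2 + -8.2 = -15.4

-15.4


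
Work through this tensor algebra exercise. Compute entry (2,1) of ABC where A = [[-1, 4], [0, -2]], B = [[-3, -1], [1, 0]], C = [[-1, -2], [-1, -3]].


(ABC)_{21} = sum_m (AB)_{2m} C_{m1}. First compute row 2 of AB.
(AB)_{21} = 0*-3 + -2*1 = -2
(AB)_{22} = 0*-1 + -2*0 = 0
Now contract with column 1 of C:
(AB)_{21} * C_{11} = -2 * -1 = 2
(AB)_{22} * C_{21} = 0 * -1 = 0
(ABC)_{21} = 2 + 0 = 2

2


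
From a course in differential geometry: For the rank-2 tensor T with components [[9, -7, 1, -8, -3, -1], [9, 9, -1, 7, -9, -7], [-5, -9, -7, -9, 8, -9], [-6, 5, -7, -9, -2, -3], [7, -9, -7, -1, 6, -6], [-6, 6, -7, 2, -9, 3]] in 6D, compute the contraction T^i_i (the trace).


The contraction (trace) of a rank-2 tensor is the sum of its diagonal elements.
Diagonal entries: A[1,1] = 9, A[2,2] = 9, A[3,3] = -7, A[4,4] = -9, A[5,5] = 6, A[6,6] = 3
Tr(A) = 9 + 9 + -7 + -9 + 6 + 3 = 11

11


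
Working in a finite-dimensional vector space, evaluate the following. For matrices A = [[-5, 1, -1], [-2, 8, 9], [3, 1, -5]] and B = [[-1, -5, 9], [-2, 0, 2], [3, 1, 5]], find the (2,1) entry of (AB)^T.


(AB)^T_{ij} = (AB)_{ji} = sum_k A_{jk} B_{ki}.
For i=2, j=1 we need (AB)_{12}:
A_{11} * B_{12} = -5 * -5 = 25
A_{12} * B_{22} = 1 * 0 = 0
A_{13} * B_{32} = -1 * 1 = -1
Sum = 25 + 0 + -1 = 24

24


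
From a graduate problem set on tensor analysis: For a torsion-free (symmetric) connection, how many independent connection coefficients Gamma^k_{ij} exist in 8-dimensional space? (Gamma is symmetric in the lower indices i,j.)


Christoffel symbols Gamma^k_{ij} are symmetric in i,j, so there are d * d(d+1)/2 independent symbols.
d = 8
d(d+1)/2 = 8 * 9 / 2 = 36
Total = 8 * 36 = 288

288


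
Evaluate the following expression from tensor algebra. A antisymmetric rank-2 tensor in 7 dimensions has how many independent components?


A antisymmetric rank-2 tensor in d dimensions has d(d-1)/2 independent components.
d = 7
d(d-1)/2 = 7 * 6 / 2 = 42 / 2 = 21

21


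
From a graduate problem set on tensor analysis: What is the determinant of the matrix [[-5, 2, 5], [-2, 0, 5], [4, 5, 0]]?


Expanding along the first row, det(A) = a11*M_11 - a12*M_12 + a13*M_13, where M_1j is the (1,j) minor.
Minor M_11 = 0*0 - 5*5 = -25
Minor M_12 = -2*0 - 5*4 = -20
Minor M_13 = -2*5 - 0*4 = -10
det = -5*(-25) - 2*(-20) + 5*(-10)
    = 125 - -40 + -50
    = 115

115


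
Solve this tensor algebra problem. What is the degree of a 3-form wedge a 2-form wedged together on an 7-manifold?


The degree of a wedge product is the sum of the degrees of the individual forms.
Degrees: 3, 2
Total degree = 3 + 2 = 5

5


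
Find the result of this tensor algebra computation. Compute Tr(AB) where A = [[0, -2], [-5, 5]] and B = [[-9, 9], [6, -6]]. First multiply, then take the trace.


Tr(AB) = sum_i (AB)_{ii} where (AB)_{ii} = sum_k A_{ik} B_{ki}.
(AB)_{11} = 0*-9 + -2*6 = -12
(AB)_{22} = -5*9 + 5*-6 = -75
Tr(AB) = -12 + -75 = -87

-87


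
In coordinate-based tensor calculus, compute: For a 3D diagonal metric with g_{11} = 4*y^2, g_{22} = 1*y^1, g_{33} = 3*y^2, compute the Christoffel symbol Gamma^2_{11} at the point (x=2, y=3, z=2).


For a diagonal metric, Gamma^k_{ij} = (1/2) g^{kk} (dg_{ik}/dx_j + dg_{jk}/dx_i - dg_{ij}/dx_k).
The metric is diagonal, so g_{ab} = 0 for a != b.
At the given point: g_{11} = 36, g_{22} = 3, g_{33} = 27
g^{22} = 1/3
dg_{12}/dx_1 = 0 (off-diagonal)
dg_{12}/dx_1 = 0 (off-diagonal)
dg_{11}/dx_2 = dg_{11}/dx_2 = 24
Numerator = 0 + 0 - 24 = -24
Gamma^2_{11} = -24 / (2 * 3) = -4

-4


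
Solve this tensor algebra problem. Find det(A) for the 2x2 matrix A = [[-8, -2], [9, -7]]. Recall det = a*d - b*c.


For a 2x2 matrix [[a, b], [c, d]], det = a*d - b*c.
a = -8, b = -2, c = 9, d = -7
a*d = -8 * -7 = 56
b*c = -2 * 9 = -18
det = 56 - -18 = 74

74


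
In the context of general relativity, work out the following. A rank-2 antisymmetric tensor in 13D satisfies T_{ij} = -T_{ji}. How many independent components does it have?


An antisymmetric rank-2 tensor satisfies A_{ij} = -A_{ji}, so diagonal entries are zero.
The independent components are the upper-triangular entries: C(n, 2) = n(n-1)/2.
n = 13
C(13, 2) = 13 * 12 / 2 = 156 / 2 = 78

78


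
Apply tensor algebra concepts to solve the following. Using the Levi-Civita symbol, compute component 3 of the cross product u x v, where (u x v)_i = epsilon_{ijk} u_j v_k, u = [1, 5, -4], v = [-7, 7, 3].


(u x v)_3 = sum_{j,k} epsilon_{3jk} u_j v_k. Only permutations of (1,2,3) contribute; the two non-zero terms are:
eps_{312} u_1 v_2 = 1 * 1 * 7 = 7
eps_{321} u_2 v_1 = -1 * 5 * -7 = 35
(u x v)_3 = 42

42


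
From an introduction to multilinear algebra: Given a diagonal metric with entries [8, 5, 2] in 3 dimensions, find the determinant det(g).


For a diagonal metric, the determinant is the product of diagonal entries.
Diagonal entries: 8, 5, 2
det(g) = 8 * 5 * 2 = 80

80


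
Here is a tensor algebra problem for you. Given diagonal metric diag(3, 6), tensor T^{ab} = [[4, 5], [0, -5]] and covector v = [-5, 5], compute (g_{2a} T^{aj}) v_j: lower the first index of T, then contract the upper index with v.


Step 1: lower the first index. For a diagonal metric, g_{ia} T^{aj} = g_{ii} T^{ij} (no sum on i).
g_{22} = 6
S_2{}^1 = 6 * T^{21} = 6 * 0 = 0
S_2{}^2 = 6 * T^{22} = 6 * -5 = -30
Step 2: contract S_2{}^j with v_j.
S_2{}^1 * v_1 = 0 * -5 = 0
S_2{}^2 * v_2 = -30 * 5 = -150
Result = 0 + -150 = -150

-150


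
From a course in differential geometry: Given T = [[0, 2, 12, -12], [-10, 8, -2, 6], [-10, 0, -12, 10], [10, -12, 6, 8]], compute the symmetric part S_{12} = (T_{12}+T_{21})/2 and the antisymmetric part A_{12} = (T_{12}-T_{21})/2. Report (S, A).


T_{12} = 2
T_{21} = -10
S_{12} = (2 + -10)/2 = -8/2 = -4
A_{12} = (2 - -10)/2 = 12/2 = 6
Check: S + A = -4 + 6 = 2 = T_{12}.

(-4, 6)


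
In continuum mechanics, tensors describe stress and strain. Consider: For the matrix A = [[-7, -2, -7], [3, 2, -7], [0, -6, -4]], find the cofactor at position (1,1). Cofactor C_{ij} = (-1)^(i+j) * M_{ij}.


To find cofactor C_{11}, delete row 1 and column 1.
The resulting 2x2 submatrix is: [[2, -7], [-6, -4]]
Minor M_{11} = 2*-4 - -7*-6
  = -8 - 42 = -50
Sign = (-1)^(1+1) = (-1)^2 = 1
Cofactor C_{11} = 1 * -50 = -50

-50


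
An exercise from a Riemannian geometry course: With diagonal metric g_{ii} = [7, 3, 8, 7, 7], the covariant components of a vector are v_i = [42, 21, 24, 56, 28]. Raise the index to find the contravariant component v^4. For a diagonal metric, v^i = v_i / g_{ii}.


To raise an index with a diagonal metric: v^i = v_i / g_{ii}.
For index 4: v_4 = 56, g_{44} = 7
v^4 = 56 / 7 = 8

8


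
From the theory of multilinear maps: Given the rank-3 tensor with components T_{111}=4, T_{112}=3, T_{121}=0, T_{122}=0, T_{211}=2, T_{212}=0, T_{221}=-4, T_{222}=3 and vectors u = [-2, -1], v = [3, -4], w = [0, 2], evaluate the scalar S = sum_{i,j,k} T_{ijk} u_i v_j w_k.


S = sum over i,j,k of T_{ijk} u_i v_j w_k. Expanding all 8 terms:
T_{111}*u_1*v_1*w_1 = 4*-2*3*0 = 0  (running total: 0)
T_{112}*u_1*v_1*w_2 = 3*-2*3*2 = -36  (running total: -36)
T_{121}*u_1*v_2*w_1 = 0*-2*-4*0 = 0  (running total: -36)
T_{122}*u_1*v_2*w_2 = 0*-2*-4*2 = 0  (running total: -36)
T_{211}*u_2*v_1*w_1 = 2*-1*3*0 = 0  (running total: -36)
T_{212}*u_2*v_1*w_2 = 0*-1*3*2 = 0  (running total: -36)
T_{221}*u_2*v_2*w_1 = -4*-1*-4*0 = 0  (running total: -36)
T_{222}*u_2*v_2*w_2 = 3*-1*-4*2 = 24  (running total: -12)
S = -12

-12


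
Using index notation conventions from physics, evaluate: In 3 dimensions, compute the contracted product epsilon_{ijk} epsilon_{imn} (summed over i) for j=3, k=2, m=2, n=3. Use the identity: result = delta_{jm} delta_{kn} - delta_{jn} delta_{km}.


Using the identity: epsilon_{ijk} epsilon_{imn} = delta_{jm} delta_{kn} - delta_{jn} delta_{km}.
delta_{32} = 0
delta_{23} = 0
delta_{33} = 1
delta_{22} = 1
Result = 0 * 0 - 1 * 1 = 0 - 1 = -1

-1


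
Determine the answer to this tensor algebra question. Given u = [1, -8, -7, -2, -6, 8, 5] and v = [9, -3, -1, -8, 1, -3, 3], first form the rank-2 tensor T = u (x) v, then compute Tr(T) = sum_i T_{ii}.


The outer product gives T_{ij} = u_i v_j.
The trace (contraction) is Tr(T) = sum_i T_{ii} = sum_i u_i v_i.
Diagonal entries:
T_{11} = u_1 * v_1 = 1 * 9 = 9
T_{22} = u_2 * v_2 = -8 * -3 = 24
T_{33} = u_3 * v_3 = -7 * -1 = 7
T_{44} = u_4 * v_4 = -2 * -8 = 16
T_{55} = u_5 * v_5 = -6 * 1 = -6
T_{66} = u_6 * v_6 = 8 * -3 = -24
T_{77} = u_7 * v_7 = 5 * 3 = 15
Tr(T) = 9 + 24 + 7 + 16 + -6 + -24 + 15 = 41

41


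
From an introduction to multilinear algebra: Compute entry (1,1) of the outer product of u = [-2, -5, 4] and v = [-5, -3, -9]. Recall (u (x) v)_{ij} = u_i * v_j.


The outer product entry T_{ij} = u_i * v_j.
We need i=1, j=1.
u_1 = -2, v_1 = -5
T_{1,1} = -2 * -5 = 10

10


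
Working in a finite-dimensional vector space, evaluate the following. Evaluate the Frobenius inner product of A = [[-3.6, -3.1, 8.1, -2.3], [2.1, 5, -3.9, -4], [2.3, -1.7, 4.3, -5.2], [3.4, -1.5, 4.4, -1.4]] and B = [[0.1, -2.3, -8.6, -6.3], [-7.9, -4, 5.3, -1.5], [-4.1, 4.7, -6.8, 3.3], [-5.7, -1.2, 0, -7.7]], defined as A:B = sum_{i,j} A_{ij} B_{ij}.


A:B = sum over all i,j of A_{ij} * B_{ij}.
Row 1: -3.6*0.1=-0.36, -3.1*-2.3=7.13, 8.1*-8.6=-69.66, -2.3*-6.3=14.49 => row sum = -48.4
Row 2: 2.1*-7.9=-16.59, 5*-4=-20, -3.9*5.3=-20.67, -4*-1.5=6 => row sum = -51.26
Row 3: 2.3*-4.1=-9.43, -1.7*4.7=-7.99, 4.3*-6.8=-29.24, -5.2*3.3=-17.16 => row sum = -63.82
Row 4: 3.4*-5.7=-19.38, -1.5*-1.2=1.8, 4.4*0=0, -1.4*-7.7=10.78 => row sum = -6.8
Total = -48.4 + -51.26 + -63.82 + -6.8 = -170.28

-170.28


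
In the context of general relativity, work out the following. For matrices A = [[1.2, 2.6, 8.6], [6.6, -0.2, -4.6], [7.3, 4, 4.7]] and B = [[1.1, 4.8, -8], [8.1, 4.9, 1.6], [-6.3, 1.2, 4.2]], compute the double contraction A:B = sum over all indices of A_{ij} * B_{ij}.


A:B = sum over all i,j of A_{ij} * B_{ij}.
Row 1: 1.2*1.1=1.32, 2.6*4.8=12.48, 8.6*-8=-68.8 => row sum = -55
Row 2: 6.6*8.1=53.46, -0.2*4.9=-0.98, -4.6*1.6=-7.36 => row sum = 45.12
Row 3: 7.3*-6.3=-45.99, 4*1.2=4.8, 4.7*4.2=19.74 => row sum = -21.45
Total = -55 + 45.12 + -21.45 = -31.33

-31.33


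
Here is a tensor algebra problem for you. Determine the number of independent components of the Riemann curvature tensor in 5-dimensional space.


The Riemann tensor in d dimensions has d^2(d^2 - 1)/12 independent components.
d = 5, so d^2 = 25
d^2 - 1 = 24
d^2(d^2 - 1) = 25 * 24 = 600
Divide by 12: 600 / 12 = 50

50


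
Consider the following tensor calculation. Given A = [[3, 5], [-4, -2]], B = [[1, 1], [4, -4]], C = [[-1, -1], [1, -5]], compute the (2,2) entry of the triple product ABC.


(ABC)_{22} = sum_m (AB)_{2m} C_{m2}. First compute row 2 of AB.
(AB)_{21} = -4*1 + -2*4 = -12
(AB)_{22} = -4*1 + -2*-4 = 4
Now contract with column 2 of C:
(AB)_{21} * C_{12} = -12 * -1 = 12
(AB)_{22} * C_{22} = 4 * -5 = -20
(ABC)_{22} = 12 + -20 = -8

-8


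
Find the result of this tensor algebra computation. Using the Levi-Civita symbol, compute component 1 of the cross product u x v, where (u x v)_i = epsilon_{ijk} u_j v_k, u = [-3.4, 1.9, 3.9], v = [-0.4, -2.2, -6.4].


(u x v)_1 = sum_{j,k} epsilon_{1jk} u_j v_k. Only permutations of (1,2,3) contribute; the two non-zero terms are:
eps_{123} u_2 v_3 = 1 * 1.9 * -6.4 = -12.16
eps_{132} u_3 v_2 = -1 * 3.9 * -2.2 = 8.58
(u x v)_1 = -3.58

-3.58


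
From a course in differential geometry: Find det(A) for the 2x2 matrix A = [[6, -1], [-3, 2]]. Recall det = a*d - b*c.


For a 2x2 matrix [[a, b], [c, d]], det = a*d - b*c.
a = 6, b = -1, c = -3, d = 2
a*d = 6 * 2 = 12
b*c = -1 * -3 = 3
det = 12 - 3 = 9

9


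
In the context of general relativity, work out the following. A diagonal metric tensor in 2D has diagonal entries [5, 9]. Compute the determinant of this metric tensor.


For a diagonal metric, the determinant is the product of diagonal entries.
Diagonal entries: 5, 9
det(g) = 5 * 9 = 45

45


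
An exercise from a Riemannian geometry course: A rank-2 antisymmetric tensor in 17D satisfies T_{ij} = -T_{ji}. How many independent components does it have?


An antisymmetric rank-2 tensor satisfies A_{ij} = -A_{ji}, so diagonal entries are zero.
The independent components are the upper-triangular entries: C(n, 2) = n(n-1)/2.
n = 17
C(17, 2) = 17 * 16 / 2 = 272 / 2 = 136

136


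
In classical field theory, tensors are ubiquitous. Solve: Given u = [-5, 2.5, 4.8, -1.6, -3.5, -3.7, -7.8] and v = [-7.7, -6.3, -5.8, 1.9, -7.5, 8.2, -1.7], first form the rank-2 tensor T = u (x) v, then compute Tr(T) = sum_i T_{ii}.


The outer product gives T_{ij} = u_i v_j.
The trace (contraction) is Tr(T) = sum_i T_{ii} = sum_i u_i v_i.
Diagonal entries:
T_{11} = u_1 * v_1 = -5 * -7.7 = 38.5
T_{22} = u_2 * v_2 = 2.5 * -6.3 = -15.75
T_{33} = u_3 * v_3 = 4.8 * -5.8 = -27.84
T_{44} = u_4 * v_4 = -1.6 * 1.9 = -3.04
T_{55} = u_5 * v_5 = -3.5 * -7.5 = 26.25
T_{66} = u_6 * v_6 = -3.7 * 8.2 = -30.34
T_{77} = u_7 * v_7 = -7.8 * -1.7 = 13.26
Tr(T) = 38.5 + -15.75 + -27.84 + -3.04 + 26.25 + -30.34 + 13.26 = 1.04

1.04


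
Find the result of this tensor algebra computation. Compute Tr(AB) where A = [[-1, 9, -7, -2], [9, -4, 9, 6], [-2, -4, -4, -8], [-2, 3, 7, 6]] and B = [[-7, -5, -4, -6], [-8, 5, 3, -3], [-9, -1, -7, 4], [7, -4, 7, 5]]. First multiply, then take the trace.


Tr(AB) = sum_i (AB)_{ii} where (AB)_{ii} = sum_k A_{ik} B_{ki}.
(AB)_{11} = -1*-7 + 9*-8 + -7*-9 + -2*7 = -16
(AB)_{22} = 9*-5 + -4*5 + 9*-1 + 6*-4 = -98
(AB)_{33} = -2*-4 + -4*3 + -4*-7 + -8*7 = -32
(AB)_{44} = -2*-6 + 3*-3 + 7*4 + 6*5 = 61
Tr(AB) = -16 + -98 + -32 + 61 = -85

-85


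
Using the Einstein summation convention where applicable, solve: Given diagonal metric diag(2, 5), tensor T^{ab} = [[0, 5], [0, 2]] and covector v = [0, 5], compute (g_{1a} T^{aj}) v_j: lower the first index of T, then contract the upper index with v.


Step 1: lower the first index. For a diagonal metric, g_{ia} T^{aj} = g_{ii} T^{ij} (no sum on i).
g_{11} = 2
S_1{}^1 = 2 * T^{11} = 2 * 0 = 0
S_1{}^2 = 2 * T^{12} = 2 * 5 = 10
Step 2: contract S_1{}^j with v_j.
S_1{}^1 * v_1 = 0 * 0 = 0
S_1{}^2 * v_2 = 10 * 5 = 50
Result = 0 + 50 = 50

50


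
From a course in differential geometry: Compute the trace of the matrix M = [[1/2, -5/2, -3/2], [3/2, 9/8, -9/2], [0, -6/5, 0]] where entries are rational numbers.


The trace is the sum of diagonal entries.
Diagonal: M[1,1] = 1/2, M[2,2] = 9/8, M[3,3] = 0
Tr(M) = 1/2 + 9/8 + 0
Computing step by step:
After adding M[1,1]: 1/2
After adding M[2,2]: 13/8
After adding M[3,3]: 13/8
Tr(M) = 13/8

13/8


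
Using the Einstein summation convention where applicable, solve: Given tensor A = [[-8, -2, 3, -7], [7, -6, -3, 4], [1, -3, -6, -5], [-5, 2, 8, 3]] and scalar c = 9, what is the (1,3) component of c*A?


Scalar multiplication: (cA)_{ij} = c * A_{ij}.
c = 9
A_{13} = 3
(cA)_{13} = 9 * 3 = 27

27


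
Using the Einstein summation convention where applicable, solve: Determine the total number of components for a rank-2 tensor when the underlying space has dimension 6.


The number of components of a rank-r tensor in d dimensions is d^r.
Here d = 6 and r = 2.
6^2 = 36

36


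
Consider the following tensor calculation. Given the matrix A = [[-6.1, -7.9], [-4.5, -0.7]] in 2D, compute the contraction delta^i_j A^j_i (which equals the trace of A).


The contraction (trace) of a rank-2 tensor is the sum of its diagonal elements.
Diagonal entries: A[1,1] = -6.1, A[2,2] = -0.7
Tr(A) = -6.1 + -0.7 = -6.8

-6.8


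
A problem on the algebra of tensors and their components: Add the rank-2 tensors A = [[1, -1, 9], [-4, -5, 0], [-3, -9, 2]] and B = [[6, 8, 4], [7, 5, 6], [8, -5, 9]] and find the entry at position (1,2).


Tensor addition is component-wise: (A + B)_{ij} = A_{ij} + B_{ij}.
A_{12} = -1
B_{12} = 8
(A + B)_{12} = -1 + 8 = 7

7


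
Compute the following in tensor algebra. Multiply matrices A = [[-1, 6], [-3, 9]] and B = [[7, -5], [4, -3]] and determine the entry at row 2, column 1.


(AB)_{ij} = sum_k A_{ik} B_{kj}.
For i=2, j=1:
A_{21} * B_{11} = -3 * 7 = -21
A_{22} * B_{21} = 9 * 4 = 36
Sum = -21 + 36 = 15

15


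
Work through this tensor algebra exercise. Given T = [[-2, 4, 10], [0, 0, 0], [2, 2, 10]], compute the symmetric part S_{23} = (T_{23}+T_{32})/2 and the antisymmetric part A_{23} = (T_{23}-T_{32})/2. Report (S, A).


T_{23} = 0
T_{32} = 2
S_{23} = (0 + 2)/2 = 2/2 = 1
A_{23} = (0 - 2)/2 = -2/2 = -1
Check: S + A = 1 + -1 = 0 = T_{23}.

(1, -1)


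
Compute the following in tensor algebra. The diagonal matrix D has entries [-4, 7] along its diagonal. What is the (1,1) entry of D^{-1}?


For a diagonal matrix, the inverse has entries (D^{-1})_{ii} = 1/d_{ii}.
The diagonal entries are: d_{11} = -4, d_{22} = 7
We need (D^{-1})_{11} = 1/d_{11} = 1/-4 = -1/4

-1/4


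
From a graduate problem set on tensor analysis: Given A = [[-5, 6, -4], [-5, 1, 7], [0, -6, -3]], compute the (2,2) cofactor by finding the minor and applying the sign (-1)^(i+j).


To find cofactor C_{22}, delete row 2 and column 2.
The resulting 2x2 submatrix is: [[-5, -4], [0, -3]]
Minor M_{22} = -5*-3 - -4*0
  = 15 - 0 = 15
Sign = (-1)^(2+2) = (-1)^4 = 1
Cofactor C_{22} = 1 * 15 = 15

15


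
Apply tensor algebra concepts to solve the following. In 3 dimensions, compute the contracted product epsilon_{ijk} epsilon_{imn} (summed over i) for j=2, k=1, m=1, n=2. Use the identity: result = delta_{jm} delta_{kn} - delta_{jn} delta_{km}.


Using the identity: epsilon_{ijk} epsilon_{imn} = delta_{jm} delta_{kn} - delta_{jn} delta_{km}.
delta_{21} = 0
delta_{12} = 0
delta_{22} = 1
delta_{11} = 1
Result = 0 * 0 - 1 * 1 = 0 - 1 = -1

-1


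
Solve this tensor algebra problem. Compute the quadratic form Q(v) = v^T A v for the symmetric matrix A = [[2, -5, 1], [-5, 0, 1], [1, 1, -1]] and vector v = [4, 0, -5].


First compute Av:
(Av)_1 = 2*4 + -5*0 + 1*-5 = 3
(Av)_2 = -5*4 + 0*0 + 1*-5 = -25
(Av)_3 = 1*4 + 1*0 + -1*-5 = 9
Av = [3, -25, 9]
Then v^T (Av) = 4*3 + 0*-25 + -5*9
= 12 + 0 + -45 = -33

-33


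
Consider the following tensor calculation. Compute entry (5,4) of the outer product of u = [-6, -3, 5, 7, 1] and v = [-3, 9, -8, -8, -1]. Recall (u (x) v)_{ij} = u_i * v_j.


The outer product entry T_{ij} = u_i * v_j.
We need i=5, j=4.
u_5 = 1, v_4 = -8
T_{5,4} = 1 * -8 = -8

-8


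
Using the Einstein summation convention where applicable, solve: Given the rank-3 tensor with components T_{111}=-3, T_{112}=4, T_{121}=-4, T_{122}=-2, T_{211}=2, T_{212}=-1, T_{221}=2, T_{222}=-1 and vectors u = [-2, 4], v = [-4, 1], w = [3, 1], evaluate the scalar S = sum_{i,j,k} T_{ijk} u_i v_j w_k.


S = sum over i,j,k of T_{ijk} u_i v_j w_k. Expanding all 8 terms:
T_{111}*u_1*v_1*w_1 = -3*-2*-4*3 = -72  (running total: -72)
T_{112}*u_1*v_1*w_2 = 4*-2*-4*1 = 32  (running total: -40)
T_{121}*u_1*v_2*w_1 = -4*-2*1*3 = 24  (running total: -16)
T_{122}*u_1*v_2*w_2 = -2*-2*1*1 = 4  (running total: -12)
T_{211}*u_2*v_1*w_1 = 2*4*-4*3 = -96  (running total: -108)
T_{212}*u_2*v_1*w_2 = -1*4*-4*1 = 16  (running total: -92)
T_{221}*u_2*v_2*w_1 = 2*4*1*3 = 24  (running total: -68)
T_{222}*u_2*v_2*w_2 = -1*4*1*1 = -4  (running total: -72)
S = -72

-72


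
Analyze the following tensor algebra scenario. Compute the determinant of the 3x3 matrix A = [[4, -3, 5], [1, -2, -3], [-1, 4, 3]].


Expanding along the first row, det(A) = a11*M_11 - a12*M_12 + a13*M_13, where M_1j is the (1,j) minor.
Minor M_11 = -2*3 - -3*4 = 6
Minor M_12 = 1*3 - -3*-1 = 0
Minor M_13 = 1*4 - -2*-1 = 2
det = 4*(6) - -3*(0) + 5*(2)
    = 24 - 0 + 10
    = 34

34


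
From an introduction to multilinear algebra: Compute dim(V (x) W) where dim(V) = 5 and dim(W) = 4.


The dimension of a tensor product is the product of dimensions.
dim(V) = 5, dim(W) = 4
dim(V (x) W) = 5 * 4 = 20

20


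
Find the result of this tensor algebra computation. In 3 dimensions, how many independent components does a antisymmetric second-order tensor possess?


A antisymmetric rank-2 tensor in d dimensions has d(d-1)/2 independent components.
d = 3
d(d-1)/2 = 3 * 2 / 2 = 6 / 2 = 3

3


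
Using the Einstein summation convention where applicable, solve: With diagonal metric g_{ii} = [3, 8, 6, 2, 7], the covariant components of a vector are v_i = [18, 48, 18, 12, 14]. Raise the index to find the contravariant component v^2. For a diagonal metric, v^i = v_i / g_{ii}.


To raise an index with a diagonal metric: v^i = v_i / g_{ii}.
For index 2: v_2 = 48, g_{22} = 8
v^2 = 48 / 8 = 6

6


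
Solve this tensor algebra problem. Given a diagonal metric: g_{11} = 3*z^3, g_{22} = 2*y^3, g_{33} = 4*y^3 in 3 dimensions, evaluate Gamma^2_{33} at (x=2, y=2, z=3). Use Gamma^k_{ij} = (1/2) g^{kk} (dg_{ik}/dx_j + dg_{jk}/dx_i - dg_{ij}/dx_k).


For a diagonal metric, Gamma^k_{ij} = (1/2) g^{kk} (dg_{ik}/dx_j + dg_{jk}/dx_i - dg_{ij}/dx_k).
The metric is diagonal, so g_{ab} = 0 for a != b.
At the given point: g_{11} = 81, g_{22} = 16, g_{33} = 32
g^{22} = 1/16
dg_{32}/dx_3 = 0 (off-diagonal)
dg_{32}/dx_3 = 0 (off-diagonal)
dg_{33}/dx_2 = dg_{33}/dx_2 = 48
Numerator = 0 + 0 - 48 = -48
Gamma^2_{33} = -48 / (2 * 16) = -3/2

-3/2


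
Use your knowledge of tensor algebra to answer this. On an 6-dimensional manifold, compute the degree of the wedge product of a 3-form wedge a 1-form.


The degree of a wedge product is the sum of the degrees of the individual forms.
Degrees: 3, 1
Total degree = 3 + 1 = 4

4


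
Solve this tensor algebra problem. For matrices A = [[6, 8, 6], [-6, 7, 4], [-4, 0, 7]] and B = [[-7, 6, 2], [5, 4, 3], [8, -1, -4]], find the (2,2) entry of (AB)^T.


(AB)^T_{ij} = (AB)_{ji} = sum_k A_{jk} B_{ki}.
For i=2, j=2 we need (AB)_{22}:
A_{21} * B_{12} = -6 * 6 = -36
A_{22} * B_{22} = 7 * 4 = 28
A_{23} * B_{32} = 4 * -1 = -4
Sum = -36 + 28 + -4 = -12

-12


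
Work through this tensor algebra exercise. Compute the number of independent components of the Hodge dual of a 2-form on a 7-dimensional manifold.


The Hodge dual of a p-form on an n-dimensional manifold is an (n-p)-form.
n = 7, p = 2, so dual degree = 7 - 2 = 5
The number of components is C(n, n-p) = C(7, 5) = 21

21


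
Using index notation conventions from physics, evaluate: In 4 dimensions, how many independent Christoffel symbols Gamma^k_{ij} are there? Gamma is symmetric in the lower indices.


Christoffel symbols Gamma^k_{ij} are symmetric in i,j, so there are d * d(d+1)/2 independent symbols.
d = 4
d(d+1)/2 = 4 * 5 / 2 = 10
Total = 4 * 10 = 40

40


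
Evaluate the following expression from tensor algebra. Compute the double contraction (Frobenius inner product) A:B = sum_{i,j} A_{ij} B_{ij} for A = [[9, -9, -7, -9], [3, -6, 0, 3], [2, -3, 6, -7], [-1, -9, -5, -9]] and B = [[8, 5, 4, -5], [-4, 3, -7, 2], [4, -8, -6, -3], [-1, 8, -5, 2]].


A:B = sum over all i,j of A_{ij} * B_{ij}.
Row 1: 9*8=72, -9*5=-45, -7*4=-28, -9*-5=45 => row sum = 44
Row 2: 3*-4=-12, -6*3=-18, 0*-7=0, 3*2=6 => row sum = -24
Row 3: 2*4=8, -3*-8=24, 6*-6=-36, -7*-3=21 => row sum = 17
Row 4: -1*-1=1, -9*8=-72, -5*-5=25, -9*2=-18 => row sum = -64
Total = 44 + -24 + 17 + -64 = -27

-27


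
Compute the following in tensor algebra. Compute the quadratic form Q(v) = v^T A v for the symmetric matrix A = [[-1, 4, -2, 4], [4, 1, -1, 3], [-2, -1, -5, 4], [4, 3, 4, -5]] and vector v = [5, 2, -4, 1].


First compute Av:
(Av)_1 = -1*5 + 4*2 + -2*-4 + 4*1 = 15
(Av)_2 = 4*5 + 1*2 + -1*-4 + 3*1 = 29
(Av)_3 = -2*5 + -1*2 + -5*-4 + 4*1 = 12
(Av)_4 = 4*5 + 3*2 + 4*-4 + -5*1 = 5
Av = [15, 29, 12, 5]
Then v^T (Av) = 5*15 + 2*29 + -4*12 + 1*5
= 75 + 58 + -48 + 5 = 90

90


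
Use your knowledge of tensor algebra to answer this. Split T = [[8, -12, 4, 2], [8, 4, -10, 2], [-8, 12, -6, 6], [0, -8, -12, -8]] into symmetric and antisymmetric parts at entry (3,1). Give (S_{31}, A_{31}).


T_{31} = -8
T_{13} = 4
S_{31} = (-8 + 4)/2 = -4/2 = -2
A_{31} = (-8 - 4)/2 = -12/2 = -6
Check: S + A = -2 + -6 = -8 = T_{31}.

(-2, -6)


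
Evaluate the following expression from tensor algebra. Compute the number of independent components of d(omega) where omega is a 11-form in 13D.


The exterior derivative of a p-form is a (p+1)-form.
Its number of independent components is C(n, p+1).
n = 13, p+1 = 12
C(13, 12) = 13

13


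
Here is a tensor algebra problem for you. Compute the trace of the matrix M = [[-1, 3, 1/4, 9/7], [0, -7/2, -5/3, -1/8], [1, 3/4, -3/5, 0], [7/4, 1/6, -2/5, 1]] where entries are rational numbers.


The trace is the sum of diagonal entries.
Diagonal: M[1,1] = -1, M[2,2] = -7/2, M[3,3] = -3/5, M[4,4] = 1
Tr(M) = -1 + -7/2 + -3/5 + 1
Computing step by step:
After adding M[1,1]: -1
After adding M[2,2]: -9/2
After adding M[3,3]: -51/10
After adding M[4,4]: -41/10
Tr(M) = -41/10

-41/10


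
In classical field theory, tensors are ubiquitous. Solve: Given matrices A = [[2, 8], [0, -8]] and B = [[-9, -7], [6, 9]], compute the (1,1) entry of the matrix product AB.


(AB)_{ij} = sum_k A_{ik} B_{kj}.
For i=1, j=1:
A_{11} * B_{11} = 2 * -9 = -18
A_{12} * B_{21} = 8 * 6 = 48
Sum = -18 + 48 = 30

30


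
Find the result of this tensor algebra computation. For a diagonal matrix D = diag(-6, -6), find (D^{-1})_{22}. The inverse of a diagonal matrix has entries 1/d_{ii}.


For a diagonal matrix, the inverse has entries (D^{-1})_{ii} = 1/d_{ii}.
The diagonal entries are: d_{11} = -6, d_{22} = -6
We need (D^{-1})_{22} = 1/d_{22} = 1/-6 = -1/6

-1/6


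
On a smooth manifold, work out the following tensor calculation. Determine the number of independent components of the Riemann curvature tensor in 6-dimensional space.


The Riemann tensor in d dimensions has d^2(d^2 - 1)/12 independent components.
d = 6, so d^2 = 36
d^2 - 1 = 35
d^2(d^2 - 1) = 36 * 35 = 1260
Divide by 12: 1260 / 12 = 105

105


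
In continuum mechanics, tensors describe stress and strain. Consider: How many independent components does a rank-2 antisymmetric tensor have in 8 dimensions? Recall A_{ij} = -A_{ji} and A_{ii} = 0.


An antisymmetric rank-2 tensor satisfies A_{ij} = -A_{ji}, so diagonal entries are zero.
The independent components are the upper-triangular entries: C(n, 2) = n(n-1)/2.
n = 8
C(8, 2) = 8 * 7 / 2 = 56 / 2 = 28

28


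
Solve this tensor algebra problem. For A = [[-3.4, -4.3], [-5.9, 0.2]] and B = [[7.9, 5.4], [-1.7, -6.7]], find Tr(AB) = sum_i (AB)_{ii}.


Tr(AB) = sum_i (AB)_{ii} where (AB)_{ii} = sum_k A_{ik} B_{ki}.
(AB)_{11} = -3.4*7.9 + -4.3*-1.7 = -19.55
(AB)_{22} = -5.9*5.4 + 0.2*-6.7 = -33.2
Tr(AB) = -19.55 + -33.2 = -52.75

-52.75


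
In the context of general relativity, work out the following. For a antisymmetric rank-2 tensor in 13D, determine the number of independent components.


A antisymmetric rank-2 tensor in d dimensions has d(d-1)/2 independent components.
d = 13
d(d-1)/2 = 13 * 12 / 2 = 156 / 2 = 78

78


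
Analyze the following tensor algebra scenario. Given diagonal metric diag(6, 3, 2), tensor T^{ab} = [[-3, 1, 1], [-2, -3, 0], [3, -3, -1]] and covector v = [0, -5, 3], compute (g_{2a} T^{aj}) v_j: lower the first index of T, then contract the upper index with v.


Step 1: lower the first index. For a diagonal metric, g_{ia} T^{aj} = g_{ii} T^{ij} (no sum on i).
g_{22} = 3
S_2{}^1 = 3 * T^{21} = 3 * -2 = -6
S_2{}^2 = 3 * T^{22} = 3 * -3 = -9
S_2{}^3 = 3 * T^{23} = 3 * 0 = 0
Step 2: contract S_2{}^j with v_j.
S_2{}^1 * v_1 = -6 * 0 = 0
S_2{}^2 * v_2 = -9 * -5 = 45
S_2{}^3 * v_3 = 0 * 3 = 0
Result = 0 + 45 + 0 = 45

45


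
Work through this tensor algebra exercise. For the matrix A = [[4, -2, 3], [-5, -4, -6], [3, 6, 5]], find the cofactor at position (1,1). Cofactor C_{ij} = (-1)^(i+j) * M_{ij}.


To find cofactor C_{11}, delete row 1 and column 1.
The resulting 2x2 submatrix is: [[-4, -6], [6, 5]]
Minor M_{11} = -4*5 - -6*6
  = -20 - -36 = 16
Sign = (-1)^(1+1) = (-1)^2 = 1
Cofactor C_{11} = 1 * 16 = 16

16


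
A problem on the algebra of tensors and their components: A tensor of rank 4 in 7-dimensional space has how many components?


The number of components of a rank-r tensor in d dimensions is d^r.
Here d = 7 and r = 4.
7^4 = 2401

2401


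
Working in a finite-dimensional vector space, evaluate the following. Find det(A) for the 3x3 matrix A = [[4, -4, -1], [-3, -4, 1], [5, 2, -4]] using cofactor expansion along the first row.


Expanding along the first row, det(A) = a11*M_11 - a12*M_12 + a13*M_13, where M_1j is the (1,j) minor.
Minor M_11 = -4*-4 - 1*2 = 14
Minor M_12 = -3*-4 - 1*5 = 7
Minor M_13 = -3*2 - -4*5 = 14
det = 4*(14) - -4*(7) + -1*(14)
    = 56 - -28 + -14
    = 70

70


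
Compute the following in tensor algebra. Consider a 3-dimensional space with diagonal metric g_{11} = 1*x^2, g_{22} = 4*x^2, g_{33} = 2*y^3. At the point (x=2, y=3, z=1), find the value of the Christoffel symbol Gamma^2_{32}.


For a diagonal metric, Gamma^k_{ij} = (1/2) g^{kk} (dg_{ik}/dx_j + dg_{jk}/dx_i - dg_{ij}/dx_k).
The metric is diagonal, so g_{ab} = 0 for a != b.
At the given point: g_{11} = 4, g_{22} = 16, g_{33} = 54
g^{22} = 1/16
dg_{32}/dx_2 = 0 (off-diagonal)
dg_{22}/dx_3 = dg_{22}/dx_3 = 0
dg_{32}/dx_2 = 0 (off-diagonal)
Numerator = 0 + 0 - 0 = 0
Gamma^2_{32} = 0 / (2 * 16) = 0

0


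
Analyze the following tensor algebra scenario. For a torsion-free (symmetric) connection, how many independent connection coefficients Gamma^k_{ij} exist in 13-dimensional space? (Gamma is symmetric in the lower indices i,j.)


Christoffel symbols Gamma^k_{ij} are symmetric in i,j, so there are d * d(d+1)/2 independent symbols.
d = 13
d(d+1)/2 = 13 * 14 / 2 = 91
Total = 13 * 91 = 1183

1183


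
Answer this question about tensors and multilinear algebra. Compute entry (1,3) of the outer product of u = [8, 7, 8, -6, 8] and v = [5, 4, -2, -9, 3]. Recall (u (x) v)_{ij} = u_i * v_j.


The outer product entry T_{ij} = u_i * v_j.
We need i=1, j=3.
u_1 = 8, v_3 = -2
T_{1,3} = 8 * -2 = -16

-16


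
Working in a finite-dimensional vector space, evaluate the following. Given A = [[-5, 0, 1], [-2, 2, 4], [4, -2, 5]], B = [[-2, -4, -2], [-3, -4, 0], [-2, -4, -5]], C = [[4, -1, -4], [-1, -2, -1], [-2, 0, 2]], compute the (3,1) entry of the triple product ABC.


(ABC)_{31} = sum_m (AB)_{3m} C_{m1}. First compute row 3 of AB.
(AB)_{31} = 4*-2 + -2*-3 + 5*-2 = -12
(AB)_{32} = 4*-4 + -2*-4 + 5*-4 = -28
(AB)_{33} = 4*-2 + -2*0 + 5*-5 = -33
Now contract with column 1 of C:
(AB)_{31} * C_{11} = -12 * 4 = -48
(AB)_{32} * C_{21} = -28 * -1 = 28
(AB)_{33} * C_{31} = -33 * -2 = 66
(ABC)_{31} = -48 + 28 + 66 = 46

46


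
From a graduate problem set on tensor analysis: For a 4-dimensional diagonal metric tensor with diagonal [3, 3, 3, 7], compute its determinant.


For a diagonal metric, the determinant is the product of diagonal entries.
Diagonal entries: 3, 3, 3, 7
det(g) = 3 * 3 * 3 * 7 = 189

189


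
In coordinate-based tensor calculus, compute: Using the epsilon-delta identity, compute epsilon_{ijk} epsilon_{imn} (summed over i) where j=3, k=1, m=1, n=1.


Using the identity: epsilon_{ijk} epsilon_{imn} = delta_{jm} delta_{kn} - delta_{jn} delta_{km}.
delta_{31} = 0
delta_{11} = 1
delta_{31} = 0
delta_{11} = 1
Result = 0 * 1 - 0 * 1 = 0 - 0 = 0

0


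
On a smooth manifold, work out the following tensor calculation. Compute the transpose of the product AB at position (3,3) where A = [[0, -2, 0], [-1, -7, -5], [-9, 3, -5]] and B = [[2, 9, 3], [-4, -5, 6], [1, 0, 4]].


(AB)^T_{ij} = (AB)_{ji} = sum_k A_{jk} B_{ki}.
For i=3, j=3 we need (AB)_{33}:
A_{31} * B_{13} = -9 * 3 = -27
A_{32} * B_{23} = 3 * 6 = 18
A_{33} * B_{33} = -5 * 4 = -20
Sum = -27 + 18 + -20 = -29

-29


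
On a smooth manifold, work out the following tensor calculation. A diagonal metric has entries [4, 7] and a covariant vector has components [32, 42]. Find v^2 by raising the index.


To raise an index with a diagonal metric: v^i = v_i / g_{ii}.
For index 2: v_2 = 42, g_{22} = 7
v^2 = 42 / 7 = 6

6


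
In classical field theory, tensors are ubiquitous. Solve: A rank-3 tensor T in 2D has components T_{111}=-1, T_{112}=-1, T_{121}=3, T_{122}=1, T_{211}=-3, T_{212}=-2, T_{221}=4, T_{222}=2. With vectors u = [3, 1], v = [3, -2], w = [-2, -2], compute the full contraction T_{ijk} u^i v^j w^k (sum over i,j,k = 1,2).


S = sum over i,j,k of T_{ijk} u_i v_j w_k. Expanding all 8 terms:
T_{111}*u_1*v_1*w_1 = -1*3*3*-2 = 18  (running total: 18)
T_{112}*u_1*v_1*w_2 = -1*3*3*-2 = 18  (running total: 36)
T_{121}*u_1*v_2*w_1 = 3*3*-2*-2 = 36  (running total: 72)
T_{122}*u_1*v_2*w_2 = 1*3*-2*-2 = 12  (running total: 84)
T_{211}*u_2*v_1*w_1 = -3*1*3*-2 = 18  (running total: 102)
T_{212}*u_2*v_1*w_2 = -2*1*3*-2 = 12  (running total: 114)
T_{221}*u_2*v_2*w_1 = 4*1*-2*-2 = 16  (running total: 130)
T_{222}*u_2*v_2*w_2 = 2*1*-2*-2 = 8  (running total: 138)
S = 138

138


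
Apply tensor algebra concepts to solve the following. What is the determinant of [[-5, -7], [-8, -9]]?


For a 2x2 matrix [[a, b], [c, d]], det = a*d - b*c.
a = -5, b = -7, c = -8, d = -9
a*d = -5 * -9 = 45
b*c = -7 * -8 = 56
det = 45 - 56 = -11

-11


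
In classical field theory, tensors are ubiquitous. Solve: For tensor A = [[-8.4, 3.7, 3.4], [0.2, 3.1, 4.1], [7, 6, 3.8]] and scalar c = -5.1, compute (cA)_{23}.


Scalar multiplication: (cA)_{ij} = c * A_{ij}.
c = -5.1
A_{23} = 4.1
(cA)_{23} = -5.1 * 4.1 = -20.91

-20.91


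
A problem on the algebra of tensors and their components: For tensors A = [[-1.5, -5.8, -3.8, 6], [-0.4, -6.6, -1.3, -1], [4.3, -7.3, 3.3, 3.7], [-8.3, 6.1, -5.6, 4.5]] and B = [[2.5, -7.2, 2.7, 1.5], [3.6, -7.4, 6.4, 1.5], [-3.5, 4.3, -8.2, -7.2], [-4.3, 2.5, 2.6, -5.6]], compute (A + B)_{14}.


Tensor addition is component-wise: (A + B)_{ij} = A_{ij} + B_{ij}.
A_{14} = 6
B_{14} = 1.5
(A + B)_{14} = 6 + 1.5 = 7.5

7.5


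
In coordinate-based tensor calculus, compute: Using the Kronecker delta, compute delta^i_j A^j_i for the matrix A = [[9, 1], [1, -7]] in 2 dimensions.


The contraction (trace) of a rank-2 tensor is the sum of its diagonal elements.
Diagonal entries: A[1,1] = 9, A[2,2] = -7
Tr(A) = 9 + -7 = 2

2


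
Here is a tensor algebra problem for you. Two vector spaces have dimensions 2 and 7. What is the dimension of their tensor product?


The dimension of a tensor product is the product of dimensions.
dim(V) = 2, dim(W) = 7
dim(V (x) W) = 2 * 7 = 14

14


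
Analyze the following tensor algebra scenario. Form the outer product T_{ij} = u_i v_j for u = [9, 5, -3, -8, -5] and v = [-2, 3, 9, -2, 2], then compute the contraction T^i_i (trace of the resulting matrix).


The outer product gives T_{ij} = u_i v_j.
The trace (contraction) is Tr(T) = sum_i T_{ii} = sum_i u_i v_i.
Diagonal entries:
T_{11} = u_1 * v_1 = 9 * -2 = -18
T_{22} = u_2 * v_2 = 5 * 3 = 15
T_{33} = u_3 * v_3 = -3 * 9 = -27
T_{44} = u_4 * v_4 = -8 * -2 = 16
T_{55} = u_5 * v_5 = -5 * 2 = -10
Tr(T) = -18 + 15 + -27 + 16 + -10 = -24

-24


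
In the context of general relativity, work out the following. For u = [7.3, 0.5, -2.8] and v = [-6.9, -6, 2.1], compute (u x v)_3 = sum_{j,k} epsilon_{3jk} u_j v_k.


(u x v)_3 = sum_{j,k} epsilon_{3jk} u_j v_k. Only permutations of (1,2,3) contribute; the two non-zero terms are:
eps_{312} u_1 v_2 = 1 * 7.3 * -6 = -43.8
eps_{321} u_2 v_1 = -1 * 0.5 * -6.9 = 3.45
(u x v)_3 = -40.35

-40.35


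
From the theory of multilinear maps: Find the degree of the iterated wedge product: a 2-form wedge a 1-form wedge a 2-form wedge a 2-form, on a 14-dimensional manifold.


The degree of a wedge product is the sum of the degrees of the individual forms.
Degrees: 2, 1, 2, 2
Total degree = 2 + 1 + 2 + 2 = 7

7


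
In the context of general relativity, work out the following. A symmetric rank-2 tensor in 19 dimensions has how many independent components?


A symmetric rank-2 tensor in d dimensions has d(d+1)/2 independent components.
d = 19
d(d+1)/2 = 19 * 20 / 2 = 380 / 2 = 190

190


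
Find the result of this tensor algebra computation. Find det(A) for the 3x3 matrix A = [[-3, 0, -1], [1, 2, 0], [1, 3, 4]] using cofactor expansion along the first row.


Expanding along the first row, det(A) = a11*M_11 - a12*M_12 + a13*M_13, where M_1j is the (1,j) minor.
Minor M_11 = 2*4 - 0*3 = 8
Minor M_12 = 1*4 - 0*1 = 4
Minor M_13 = 1*3 - 2*1 = 1
det = -3*(8) - 0*(4) + -1*(1)
    = -24 - 0 + -1
    = -25

-25


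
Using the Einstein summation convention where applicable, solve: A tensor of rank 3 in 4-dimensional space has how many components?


The number of components of a rank-r tensor in d dimensions is d^r.
Here d = 4 and r = 3.
4^3 = 64

64


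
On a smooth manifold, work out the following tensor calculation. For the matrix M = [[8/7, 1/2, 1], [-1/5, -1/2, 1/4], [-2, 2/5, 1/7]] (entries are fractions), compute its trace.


The trace is the sum of diagonal entries.
Diagonal: M[1,1] = 8/7, M[2,2] = -1/2, M[3,3] = 1/7
Tr(M) = 8/7 + -1/2 + 1/7
Computing step by step:
After adding M[1,1]: 8/7
After adding M[2,2]: 9/14
After adding M[3,3]: 11/14
Tr(M) = 11/14

11/14


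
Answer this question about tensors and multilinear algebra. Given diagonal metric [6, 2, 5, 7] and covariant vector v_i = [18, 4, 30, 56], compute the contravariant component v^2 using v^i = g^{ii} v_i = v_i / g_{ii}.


To raise an index with a diagonal metric: v^i = v_i / g_{ii}.
For index 2: v_2 = 4, g_{22} = 2
v^2 = 4 / 2 = 2

2


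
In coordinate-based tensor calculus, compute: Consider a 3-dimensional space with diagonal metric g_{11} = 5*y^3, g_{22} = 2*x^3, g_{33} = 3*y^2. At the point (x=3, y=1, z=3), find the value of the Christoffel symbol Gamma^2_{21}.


For a diagonal metric, Gamma^k_{ij} = (1/2) g^{kk} (dg_{ik}/dx_j + dg_{jk}/dx_i - dg_{ij}/dx_k).
The metric is diagonal, so g_{ab} = 0 for a != b.
At the given point: g_{11} = 5, g_{22} = 54, g_{33} = 3
g^{22} = 1/54
dg_{22}/dx_1 = dg_{22}/dx_1 = 54
dg_{12}/dx_2 = 0 (off-diagonal)
dg_{21}/dx_2 = 0 (off-diagonal)
Numerator = 54 + 0 - 0 = 54
Gamma^2_{21} = 54 / (2 * 54) = 1/2

1/2


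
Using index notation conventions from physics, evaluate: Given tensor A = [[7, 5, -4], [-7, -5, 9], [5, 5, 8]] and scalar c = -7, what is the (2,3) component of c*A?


Scalar multiplication: (cA)_{ij} = c * A_{ij}.
c = -7
A_{23} = 9
(cA)_{23} = -7 * 9 = -63

-63
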